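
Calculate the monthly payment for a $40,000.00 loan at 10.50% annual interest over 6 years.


Loan payment formula: PMT = PV × r / (1 − (1 + r)^(−n))
Monthly rate r = 0.105/12 = 0.00875, n = 72 months
Denominator: 1 − (1 + 0.105/12)^(−72) = 0.465947
PMT = $40,000.00 × (0.105/12) / 0.465947
PMT = $751.16 per month

PMT = PV × r / (1-(1+r)^(-n)) = $751.16/month


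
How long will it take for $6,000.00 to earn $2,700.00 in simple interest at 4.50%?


Rearrange the simple interest formula for t:
I = P × r × t  ⇒  t = I / (P × r)
t = $2,700.00 / ($6,000.00 × 0.045)
t = 10

t = I/(P×r) = 10 years


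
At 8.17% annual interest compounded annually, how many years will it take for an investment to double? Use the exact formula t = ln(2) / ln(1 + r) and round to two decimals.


Doubling condition: (1 + r)^t = 2
Take ln of both sides: t × ln(1 + r) = ln(2)
t = ln(2) / ln(1 + r)
t = 0.693147 / 0.078534
t = 8.83

t = ln(2) / ln(1 + r) = 8.83 years


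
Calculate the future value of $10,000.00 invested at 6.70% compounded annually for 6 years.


Compound interest formula: A = P(1 + r/n)^(nt)
A = $10,000.00 × (1 + 0.067/1)^(1 × 6)
Growth factor: (1 + 0.067/1)^6 = 1.475661
A = $10,000.00 × 1.475661
A = $14,756.61

A = P(1 + r/n)^(nt) = $14,756.61


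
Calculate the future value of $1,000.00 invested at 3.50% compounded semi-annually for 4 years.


Compound interest formula: A = P(1 + r/n)^(nt)
A = $1,000.00 × (1 + 0.035/2)^(2 × 4)
Growth factor: (1 + 0.035/2)^8 = 1.148882
A = $1,000.00 × 1.148882
A = $1,148.88

A = P(1 + r/n)^(nt) = $1,148.88


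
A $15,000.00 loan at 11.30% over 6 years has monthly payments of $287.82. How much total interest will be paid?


Total paid over the life of the loan = PMT × n.
Total paid = $287.82 × 72 = $20,723.04
Total interest = total paid − principal = $20,723.04 − $15,000.00 = $5,723.04

Total interest = (PMT × n) - PV = $5,723.04


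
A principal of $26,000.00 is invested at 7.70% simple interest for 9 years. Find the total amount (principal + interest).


Total amount formula: A = P(1 + rt) = P + P·r·t
Interest: I = P × r × t = $26,000.00 × 0.077 × 9 = $18,018.00
A = P + I = $26,000.00 + $18,018.00 = $44,018.00

A = P + I = P(1 + rt) = $44,018.00


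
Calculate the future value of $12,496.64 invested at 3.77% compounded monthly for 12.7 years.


Compound interest formula: A = P(1 + r/n)^(nt)
A = $12,496.64 × (1 + 0.0377/12)^(12 × 12.7)
Growth factor: (1 + 0.0377/12)^152.4 = 1.612909
A = $12,496.64 × 1.612909
A = $20,155.94

A = P(1 + r/n)^(nt) = $20,155.94


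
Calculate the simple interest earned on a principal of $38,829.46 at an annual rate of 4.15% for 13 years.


Simple interest formula: I = P × r × t
I = $38,829.46 × 0.0415 × 13
I = $20,948.49

I = P × r × t = $20,948.49


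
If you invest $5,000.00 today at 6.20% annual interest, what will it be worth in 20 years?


Future value formula: FV = PV × (1 + r)^t
FV = $5,000.00 × (1 + 0.062)^20
FV = $5,000.00 × 3.330354
FV = $16,651.77

FV = PV × (1 + r)^t = $16,651.77


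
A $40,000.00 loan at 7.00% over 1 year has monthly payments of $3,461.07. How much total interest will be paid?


Total paid over the life of the loan = PMT × n.
Total paid = $3,461.07 × 12 = $41,532.84
Total interest = total paid − principal = $41,532.84 − $40,000.00 = $1,532.84

Total interest = (PMT × n) - PV = $1,532.84


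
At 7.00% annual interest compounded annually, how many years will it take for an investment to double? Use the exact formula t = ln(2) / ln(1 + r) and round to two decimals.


Doubling condition: (1 + r)^t = 2
Take ln of both sides: t × ln(1 + r) = ln(2)
t = ln(2) / ln(1 + r)
t = 0.693147 / 0.067659
t = 10.24

t = ln(2) / ln(1 + r) = 10.24 years


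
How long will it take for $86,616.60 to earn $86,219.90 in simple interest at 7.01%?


Rearrange the simple interest formula for t:
I = P × r × t  ⇒  t = I / (P × r)
t = $86,219.90 / ($86,616.60 × 0.0701)
t = 14.2

t = I/(P×r) = 14.2 years


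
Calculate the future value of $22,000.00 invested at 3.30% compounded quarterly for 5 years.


Compound interest formula: A = P(1 + r/n)^(nt)
A = $22,000.00 × (1 + 0.033/4)^(4 × 5)
Growth factor: (1 + 0.033/4)^20 = 1.178595
A = $22,000.00 × 1.178595
A = $25,929.09

A = P(1 + r/n)^(nt) = $25,929.09


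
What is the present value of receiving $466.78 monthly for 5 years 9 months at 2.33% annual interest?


Present value of an ordinary annuity: PV = PMT × (1 − (1 + r)^(−n)) / r
Monthly rate r = 0.0233/12 ≈ 0.00194167, n = 69
PV = $466.78 × (1 − (1 + 0.0233/12)^(−69)) / (0.0233/12)
PV = $466.78 × 64.519031
PV = $30,116.19

PV = PMT × (1-(1+r)^(-n))/r = $30,116.19


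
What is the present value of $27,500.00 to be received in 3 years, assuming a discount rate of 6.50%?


Present value formula: PV = FV / (1 + r)^t
PV = $27,500.00 / (1 + 0.065)^3
PV = $27,500.00 / 1.2079496
PV = $22,765.85

PV = FV / (1 + r)^t = $22,765.85


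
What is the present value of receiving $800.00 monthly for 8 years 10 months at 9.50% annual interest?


Present value of an ordinary annuity: PV = PMT × (1 − (1 + r)^(−n)) / r
Monthly rate r = 0.095/12 ≈ 0.00791667, n = 106
PV = $800.00 × (1 − (1 + 0.095/12)^(−106)) / (0.095/12)
PV = $800.00 × 71.557835
PV = $57,246.27

PV = PMT × (1-(1+r)^(-n))/r = $57,246.27


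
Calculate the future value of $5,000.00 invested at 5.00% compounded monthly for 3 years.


Compound interest formula: A = P(1 + r/n)^(nt)
A = $5,000.00 × (1 + 0.05/12)^(12 × 3)
Growth factor: (1 + 0.05/12)^36 = 1.161472
A = $5,000.00 × 1.161472
A = $5,807.36

A = P(1 + r/n)^(nt) = $5,807.36


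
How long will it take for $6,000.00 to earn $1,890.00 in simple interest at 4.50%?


Rearrange the simple interest formula for t:
I = P × r × t  ⇒  t = I / (P × r)
t = $1,890.00 / ($6,000.00 × 0.045)
t = 7

t = I/(P×r) = 7 years


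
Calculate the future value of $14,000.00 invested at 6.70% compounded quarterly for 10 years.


Compound interest formula: A = P(1 + r/n)^(nt)
A = $14,000.00 × (1 + 0.067/4)^(4 × 10)
Growth factor: (1 + 0.067/4)^40 = 1.943423
A = $14,000.00 × 1.943423
A = $27,207.92

A = P(1 + r/n)^(nt) = $27,207.92


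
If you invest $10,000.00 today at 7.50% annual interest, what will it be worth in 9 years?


Future value formula: FV = PV × (1 + r)^t
FV = $10,000.00 × (1 + 0.075)^9
FV = $10,000.00 × 1.917239
FV = $19,172.39

FV = PV × (1 + r)^t = $19,172.39


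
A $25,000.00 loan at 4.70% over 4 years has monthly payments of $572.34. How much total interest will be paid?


Total paid over the life of the loan = PMT × n.
Total paid = $572.34 × 48 = $27,472.32
Total interest = total paid − principal = $27,472.32 − $25,000.00 = $2,472.32

Total interest = (PMT × n) - PV = $2,472.32


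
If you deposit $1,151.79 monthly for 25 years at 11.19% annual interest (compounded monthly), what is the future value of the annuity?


Future value of an ordinary annuity: FV = PMT × ((1 + r)^n − 1) / r
Monthly rate r = 0.1119/12 = 0.009325, n = 300
FV = $1,151.79 × ((1 + 0.1119/12)^300 − 1) / (0.1119/12)
FV = $1,151.79 × 1629.203432
FV = $1,876,500.22

FV = PMT × ((1+r)^n - 1)/r = $1,876,500.22


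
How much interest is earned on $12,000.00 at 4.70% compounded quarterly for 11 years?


Compound interest earned = final amount − principal.
A = P(1 + r/n)^(nt) = $12,000.00 × (1 + 0.047/4)^(4 × 11) = $20,063.31
Interest = A − P = $20,063.31 − $12,000.00 = $8,063.31

Interest = A - P = $8,063.31


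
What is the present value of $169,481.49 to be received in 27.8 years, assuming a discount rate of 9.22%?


Present value formula: PV = FV / (1 + r)^t
PV = $169,481.49 / (1 + 0.0922)^27.8
PV = $169,481.49 / 11.609149
PV = $14,598.96

PV = FV / (1 + r)^t = $14,598.96


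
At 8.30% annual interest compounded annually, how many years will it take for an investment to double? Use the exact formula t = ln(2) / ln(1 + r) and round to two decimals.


Doubling condition: (1 + r)^t = 2
Take ln of both sides: t × ln(1 + r) = ln(2)
t = ln(2) / ln(1 + r)
t = 0.693147 / 0.079735
t = 8.69

t = ln(2) / ln(1 + r) = 8.69 years


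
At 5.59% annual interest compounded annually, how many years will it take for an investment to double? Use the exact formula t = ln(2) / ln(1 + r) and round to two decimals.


Doubling condition: (1 + r)^t = 2
Take ln of both sides: t × ln(1 + r) = ln(2)
t = ln(2) / ln(1 + r)
t = 0.693147 / 0.054393
t = 12.74

t = ln(2) / ln(1 + r) = 12.74 years


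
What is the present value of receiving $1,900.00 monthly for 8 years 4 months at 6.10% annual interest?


Present value of an ordinary annuity: PV = PMT × (1 − (1 + r)^(−n)) / r
Monthly rate r = 0.061/12 ≈ 0.00508333, n = 100
PV = $1,900.00 × (1 − (1 + 0.061/12)^(−100)) / (0.061/12)
PV = $1,900.00 × 78.241523
PV = $148,658.89

PV = PMT × (1-(1+r)^(-n))/r = $148,658.89


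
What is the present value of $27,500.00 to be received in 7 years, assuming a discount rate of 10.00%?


Present value formula: PV = FV / (1 + r)^t
PV = $27,500.00 / (1 + 0.1)^7
PV = $27,500.00 / 1.948717
PV = $14,111.85

PV = FV / (1 + r)^t = $14,111.85


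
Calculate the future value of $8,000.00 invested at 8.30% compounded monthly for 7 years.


Compound interest formula: A = P(1 + r/n)^(nt)
A = $8,000.00 × (1 + 0.083/12)^(12 × 7)
Growth factor: (1 + 0.083/12)^84 = 1.7842532
A = $8,000.00 × 1.7842532
A = $14,274.03

A = P(1 + r/n)^(nt) = $14,274.03


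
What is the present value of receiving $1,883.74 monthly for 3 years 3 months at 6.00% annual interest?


Present value of an ordinary annuity: PV = PMT × (1 − (1 + r)^(−n)) / r
Monthly rate r = 0.06/12 = 0.005, n = 39
PV = $1,883.74 × (1 − (1 + 0.06/12)^(−39)) / (0.06/12)
PV = $1,883.74 × 35.353089
PV = $66,596.03

PV = PMT × (1-(1+r)^(-n))/r = $66,596.03


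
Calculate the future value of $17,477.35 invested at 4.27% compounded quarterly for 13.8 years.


Compound interest formula: A = P(1 + r/n)^(nt)
A = $17,477.35 × (1 + 0.0427/4)^(4 × 13.8)
Growth factor: (1 + 0.0427/4)^55.2 = 1.7970331
A = $17,477.35 × 1.7970331
A = $31,407.38

A = P(1 + r/n)^(nt) = $31,407.38


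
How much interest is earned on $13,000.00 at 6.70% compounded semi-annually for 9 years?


Compound interest earned = final amount − principal.
A = P(1 + r/n)^(nt) = $13,000.00 × (1 + 0.067/2)^(2 × 9) = $23,525.13
Interest = A − P = $23,525.13 − $13,000.00 = $10,525.13

Interest = A - P = $10,525.13


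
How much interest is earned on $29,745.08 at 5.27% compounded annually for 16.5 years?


Compound interest earned = final amount − principal.
A = P(1 + r/n)^(nt) = $29,745.08 × (1 + 0.0527/1)^(1 × 16.5) = $69,413.10
Interest = A − P = $69,413.10 − $29,745.08 = $39,668.02

Interest = A - P = $39,668.02


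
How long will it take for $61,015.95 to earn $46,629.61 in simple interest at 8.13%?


Rearrange the simple interest formula for t:
I = P × r × t  ⇒  t = I / (P × r)
t = $46,629.61 / ($61,015.95 × 0.0813)
t = 9.4

t = I/(P×r) = 9.4 years


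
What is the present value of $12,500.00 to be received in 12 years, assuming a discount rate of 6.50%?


Present value formula: PV = FV / (1 + r)^t
PV = $12,500.00 / (1 + 0.065)^12
PV = $12,500.00 / 2.129096
PV = $5,871.04

PV = FV / (1 + r)^t = $5,871.04


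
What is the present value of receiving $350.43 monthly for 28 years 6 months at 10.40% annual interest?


Present value of an ordinary annuity: PV = PMT × (1 − (1 + r)^(−n)) / r
Monthly rate r = 0.104/12 ≈ 0.00866667, n = 342
PV = $350.43 × (1 − (1 + 0.104/12)^(−342)) / (0.104/12)
PV = $350.43 × 109.352841
PV = $38,320.52

PV = PMT × (1-(1+r)^(-n))/r = $38,320.52


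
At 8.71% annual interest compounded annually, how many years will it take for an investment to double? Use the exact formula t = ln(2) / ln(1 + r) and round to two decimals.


Doubling condition: (1 + r)^t = 2
Take ln of both sides: t × ln(1 + r) = ln(2)
t = ln(2) / ln(1 + r)
t = 0.693147 / 0.083514
t = 8.30

t = ln(2) / ln(1 + r) = 8.30 years


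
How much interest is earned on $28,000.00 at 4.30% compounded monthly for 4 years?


Compound interest earned = final amount − principal.
A = P(1 + r/n)^(nt) = $28,000.00 × (1 + 0.043/12)^(12 × 4) = $33,244.76
Interest = A − P = $33,244.76 − $28,000.00 = $5,244.76

Interest = A - P = $5,244.76


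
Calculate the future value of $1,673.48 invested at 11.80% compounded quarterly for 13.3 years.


Compound interest formula: A = P(1 + r/n)^(nt)
A = $1,673.48 × (1 + 0.118/4)^(4 × 13.3)
Growth factor: (1 + 0.118/4)^53.2 = 4.695933
A = $1,673.48 × 4.695933
A = $7,858.55

A = P(1 + r/n)^(nt) = $7,858.55


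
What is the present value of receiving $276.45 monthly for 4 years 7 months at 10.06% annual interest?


Present value of an ordinary annuity: PV = PMT × (1 − (1 + r)^(−n)) / r
Monthly rate r = 0.1006/12 ≈ 0.00838333, n = 55
PV = $276.45 × (1 − (1 + 0.1006/12)^(−55)) / (0.1006/12)
PV = $276.45 × 43.918892
PV = $12,141.38

PV = PMT × (1-(1+r)^(-n))/r = $12,141.38


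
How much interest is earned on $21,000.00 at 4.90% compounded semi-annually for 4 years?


Compound interest earned = final amount − principal.
A = P(1 + r/n)^(nt) = $21,000.00 × (1 + 0.049/2)^(2 × 4) = $25,486.78
Interest = A − P = $25,486.78 − $21,000.00 = $4,486.78

Interest = A - P = $4,486.78


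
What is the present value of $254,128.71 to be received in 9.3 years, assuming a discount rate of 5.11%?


Present value formula: PV = FV / (1 + r)^t
PV = $254,128.71 / (1 + 0.0511)^9.3
PV = $254,128.71 / 1.58960615
PV = $159,868.98

PV = FV / (1 + r)^t = $159,868.98


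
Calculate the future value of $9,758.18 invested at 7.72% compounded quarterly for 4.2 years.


Compound interest formula: A = P(1 + r/n)^(nt)
A = $9,758.18 × (1 + 0.0772/4)^(4 × 4.2)
Growth factor: (1 + 0.0772/4)^16.8 = 1.378713
A = $9,758.18 × 1.378713
A = $13,453.73

A = P(1 + r/n)^(nt) = $13,453.73


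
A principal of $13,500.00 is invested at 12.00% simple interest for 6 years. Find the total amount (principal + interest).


Total amount formula: A = P(1 + rt) = P + P·r·t
Interest: I = P × r × t = $13,500.00 × 0.12 × 6 = $9,720.00
A = P + I = $13,500.00 + $9,720.00 = $23,220.00

A = P + I = P(1 + rt) = $23,220.00


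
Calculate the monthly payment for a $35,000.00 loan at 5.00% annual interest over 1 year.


Loan payment formula: PMT = PV × r / (1 − (1 + r)^(−n))
Monthly rate r = 0.05/12 ≈ 0.00416667, n = 12 months
Denominator: 1 − (1 + 0.05/12)^(−12) = 0.0486718
PMT = $35,000.00 × (0.05/12) / 0.0486718
PMT = $2,996.26 per month

PMT = PV × r / (1-(1+r)^(-n)) = $2,996.26/month


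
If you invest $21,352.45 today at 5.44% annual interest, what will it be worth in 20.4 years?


Future value formula: FV = PV × (1 + r)^t
FV = $21,352.45 × (1 + 0.0544)^20.4
FV = $21,352.45 × 2.9465248
FV = $62,915.52

FV = PV × (1 + r)^t = $62,915.52


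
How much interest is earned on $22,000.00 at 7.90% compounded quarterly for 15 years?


Compound interest earned = final amount − principal.
A = P(1 + r/n)^(nt) = $22,000.00 × (1 + 0.079/4)^(4 × 15) = $71,128.81
Interest = A − P = $71,128.81 − $22,000.00 = $49,128.81

Interest = A - P = $49,128.81


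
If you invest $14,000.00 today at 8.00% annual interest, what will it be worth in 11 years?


Future value formula: FV = PV × (1 + r)^t
FV = $14,000.00 × (1 + 0.08)^11
FV = $14,000.00 × 2.331639
FV = $32,642.95

FV = PV × (1 + r)^t = $32,642.95


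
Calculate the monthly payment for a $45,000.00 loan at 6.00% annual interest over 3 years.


Loan payment formula: PMT = PV × r / (1 − (1 + r)^(−n))
Monthly rate r = 0.06/12 = 0.005, n = 36 months
Denominator: 1 − (1 + 0.06/12)^(−36) = 0.164355
PMT = $45,000.00 × (0.06/12) / 0.164355
PMT = $1,368.99 per month

PMT = PV × r / (1-(1+r)^(-n)) = $1,368.99/month


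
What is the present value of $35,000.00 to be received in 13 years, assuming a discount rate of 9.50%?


Present value formula: PV = FV / (1 + r)^t
PV = $35,000.00 / (1 + 0.095)^13
PV = $35,000.00 / 3.2537453
PV = $10,756.83

PV = FV / (1 + r)^t = $10,756.83


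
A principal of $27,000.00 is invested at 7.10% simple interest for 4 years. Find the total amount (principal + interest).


Total amount formula: A = P(1 + rt) = P + P·r·t
Interest: I = P × r × t = $27,000.00 × 0.071 × 4 = $7,668.00
A = P + I = $27,000.00 + $7,668.00 = $34,668.00

A = P + I = P(1 + rt) = $34,668.00


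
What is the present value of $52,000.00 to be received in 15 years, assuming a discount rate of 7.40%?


Present value formula: PV = FV / (1 + r)^t
PV = $52,000.00 / (1 + 0.074)^15
PV = $52,000.00 / 2.917858
PV = $17,821.29

PV = FV / (1 + r)^t = $17,821.29


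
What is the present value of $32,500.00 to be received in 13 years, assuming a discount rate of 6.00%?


Present value formula: PV = FV / (1 + r)^t
PV = $32,500.00 / (1 + 0.06)^13
PV = $32,500.00 / 2.132928
PV = $15,237.27

PV = FV / (1 + r)^t = $15,237.27


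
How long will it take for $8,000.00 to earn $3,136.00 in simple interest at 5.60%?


Rearrange the simple interest formula for t:
I = P × r × t  ⇒  t = I / (P × r)
t = $3,136.00 / ($8,000.00 × 0.056)
t = 7

t = I/(P×r) = 7 years


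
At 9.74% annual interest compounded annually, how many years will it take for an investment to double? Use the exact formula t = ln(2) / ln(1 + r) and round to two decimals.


Doubling condition: (1 + r)^t = 2
Take ln of both sides: t × ln(1 + r) = ln(2)
t = ln(2) / ln(1 + r)
t = 0.693147 / 0.092944
t = 7.46

t = ln(2) / ln(1 + r) = 7.46 years


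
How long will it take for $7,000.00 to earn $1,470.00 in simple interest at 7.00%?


Rearrange the simple interest formula for t:
I = P × r × t  ⇒  t = I / (P × r)
t = $1,470.00 / ($7,000.00 × 0.07)
t = 3

t = I/(P×r) = 3 years


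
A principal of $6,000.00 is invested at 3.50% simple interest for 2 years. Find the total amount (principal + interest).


Total amount formula: A = P(1 + rt) = P + P·r·t
Interest: I = P × r × t = $6,000.00 × 0.035 × 2 = $420.00
A = P + I = $6,000.00 + $420.00 = $6,420.00

A = P + I = P(1 + rt) = $6,420.00


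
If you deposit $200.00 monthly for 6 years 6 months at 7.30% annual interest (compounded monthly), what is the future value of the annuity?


Future value of an ordinary annuity: FV = PMT × ((1 + r)^n − 1) / r
Monthly rate r = 0.073/12 ≈ 0.00608333, n = 78
FV = $200.00 × ((1 + 0.073/12)^78 − 1) / (0.073/12)
FV = $200.00 × 99.435908
FV = $19,887.18

FV = PMT × ((1+r)^n - 1)/r = $19,887.18


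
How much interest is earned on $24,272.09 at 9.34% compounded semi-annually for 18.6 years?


Compound interest earned = final amount − principal.
A = P(1 + r/n)^(nt) = $24,272.09 × (1 + 0.0934/2)^(2 × 18.6) = $132,584.85
Interest = A − P = $132,584.85 − $24,272.09 = $108,312.76

Interest = A - P = $108,312.76


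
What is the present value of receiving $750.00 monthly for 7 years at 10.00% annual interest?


Present value of an ordinary annuity: PV = PMT × (1 − (1 + r)^(−n)) / r
Monthly rate r = 0.1/12 ≈ 0.00833333, n = 84
PV = $750.00 × (1 − (1 + 0.1/12)^(−84)) / (0.1/12)
PV = $750.00 × 60.236667
PV = $45,177.50

PV = PMT × (1-(1+r)^(-n))/r = $45,177.50


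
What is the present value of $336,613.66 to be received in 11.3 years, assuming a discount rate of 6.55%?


Present value formula: PV = FV / (1 + r)^t
PV = $336,613.66 / (1 + 0.0655)^11.3
PV = $336,613.66 / 2.0481135
PV = $164,353.03

PV = FV / (1 + r)^t = $164,353.03


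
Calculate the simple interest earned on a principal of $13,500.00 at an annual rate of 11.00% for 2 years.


Simple interest formula: I = P × r × t
I = $13,500.00 × 0.11 × 2
I = $2,970.00

I = P × r × t = $2,970.00


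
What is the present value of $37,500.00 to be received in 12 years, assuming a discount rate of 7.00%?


Present value formula: PV = FV / (1 + r)^t
PV = $37,500.00 / (1 + 0.07)^12
PV = $37,500.00 / 2.252192
PV = $16,650.45

PV = FV / (1 + r)^t = $16,650.45


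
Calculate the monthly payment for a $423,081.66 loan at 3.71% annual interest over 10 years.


Loan payment formula: PMT = PV × r / (1 − (1 + r)^(−n))
Monthly rate r = 0.0371/12 ≈ 0.00309167, n = 120 months
Denominator: 1 − (1 + 0.0371/12)^(−120) = 0.309561
PMT = $423,081.66 × (0.0371/12) / 0.309561
PMT = $4,225.43 per month

PMT = PV × r / (1-(1+r)^(-n)) = $4,225.43/month


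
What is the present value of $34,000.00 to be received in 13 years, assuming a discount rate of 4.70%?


Present value formula: PV = FV / (1 + r)^t
PV = $34,000.00 / (1 + 0.047)^13
PV = $34,000.00 / 1.816799
PV = $18,714.23

PV = FV / (1 + r)^t = $18,714.23


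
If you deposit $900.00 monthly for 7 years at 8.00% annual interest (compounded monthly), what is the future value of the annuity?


Future value of an ordinary annuity: FV = PMT × ((1 + r)^n − 1) / r
Monthly rate r = 0.08/12 ≈ 0.00666667, n = 84
FV = $900.00 × ((1 + 0.08/12)^84 − 1) / (0.08/12)
FV = $900.00 × 112.113308
FV = $100,901.98

FV = PMT × ((1+r)^n - 1)/r = $100,901.98


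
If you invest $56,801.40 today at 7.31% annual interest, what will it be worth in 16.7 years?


Future value formula: FV = PV × (1 + r)^t
FV = $56,801.40 × (1 + 0.0731)^16.7
FV = $56,801.40 × 3.2485627
FV = $184,522.91

FV = PV × (1 + r)^t = $184,522.91


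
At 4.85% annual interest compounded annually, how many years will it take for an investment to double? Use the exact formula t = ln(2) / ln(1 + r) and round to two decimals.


Doubling condition: (1 + r)^t = 2
Take ln of both sides: t × ln(1 + r) = ln(2)
t = ln(2) / ln(1 + r)
t = 0.693147 / 0.047361
t = 14.64

t = ln(2) / ln(1 + r) = 14.64 years


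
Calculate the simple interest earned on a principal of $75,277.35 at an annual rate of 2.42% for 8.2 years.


Simple interest formula: I = P × r × t
I = $75,277.35 × 0.0242 × 8.2
I = $14,938.04

I = P × r × t = $14,938.04


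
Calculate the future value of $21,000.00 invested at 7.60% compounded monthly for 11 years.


Compound interest formula: A = P(1 + r/n)^(nt)
A = $21,000.00 × (1 + 0.076/12)^(12 × 11)
Growth factor: (1 + 0.076/12)^132 = 2.301046
A = $21,000.00 × 2.301046
A = $48,321.97

A = P(1 + r/n)^(nt) = $48,321.97


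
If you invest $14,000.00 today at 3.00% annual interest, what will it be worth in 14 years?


Future value formula: FV = PV × (1 + r)^t
FV = $14,000.00 × (1 + 0.03)^14
FV = $14,000.00 × 1.512590
FV = $21,176.26

FV = PV × (1 + r)^t = $21,176.26


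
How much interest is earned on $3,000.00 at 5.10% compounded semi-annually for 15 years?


Compound interest earned = final amount − principal.
A = P(1 + r/n)^(nt) = $3,000.00 × (1 + 0.051/2)^(2 × 15) = $6,385.45
Interest = A − P = $6,385.45 − $3,000.00 = $3,385.45

Interest = A - P = $3,385.45


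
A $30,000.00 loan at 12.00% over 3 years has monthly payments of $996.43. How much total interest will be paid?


Total paid over the life of the loan = PMT × n.
Total paid = $996.43 × 36 = $35,871.48
Total interest = total paid − principal = $35,871.48 − $30,000.00 = $5,871.48

Total interest = (PMT × n) - PV = $5,871.48


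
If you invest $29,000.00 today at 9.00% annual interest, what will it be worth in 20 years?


Future value formula: FV = PV × (1 + r)^t
FV = $29,000.00 × (1 + 0.09)^20
FV = $29,000.00 × 5.6044108
FV = $162,527.91

FV = PV × (1 + r)^t = $162,527.91


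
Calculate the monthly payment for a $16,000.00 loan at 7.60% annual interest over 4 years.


Loan payment formula: PMT = PV × r / (1 − (1 + r)^(−n))
Monthly rate r = 0.076/12 ≈ 0.00633333, n = 48 months
Denominator: 1 − (1 + 0.076/12)^(−48) = 0.261431
PMT = $16,000.00 × (0.076/12) / 0.261431
PMT = $387.61 per month

PMT = PV × r / (1-(1+r)^(-n)) = $387.61/month


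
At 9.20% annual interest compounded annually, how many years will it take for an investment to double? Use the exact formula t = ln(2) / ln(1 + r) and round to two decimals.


Doubling condition: (1 + r)^t = 2
Take ln of both sides: t × ln(1 + r) = ln(2)
t = ln(2) / ln(1 + r)
t = 0.693147 / 0.088011
t = 7.88

t = ln(2) / ln(1 + r) = 7.88 years


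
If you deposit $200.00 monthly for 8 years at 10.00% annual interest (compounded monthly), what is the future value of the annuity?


Future value of an ordinary annuity: FV = PMT × ((1 + r)^n − 1) / r
Monthly rate r = 0.1/12 ≈ 0.00833333, n = 96
FV = $200.00 × ((1 + 0.1/12)^96 − 1) / (0.1/12)
FV = $200.00 × 146.181076
FV = $29,236.22

FV = PMT × ((1+r)^n - 1)/r = $29,236.22


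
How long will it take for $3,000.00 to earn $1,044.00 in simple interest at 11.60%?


Rearrange the simple interest formula for t:
I = P × r × t  ⇒  t = I / (P × r)
t = $1,044.00 / ($3,000.00 × 0.116)
t = 3

t = I/(P×r) = 3 years


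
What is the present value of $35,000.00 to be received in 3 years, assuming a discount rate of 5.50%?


Present value formula: PV = FV / (1 + r)^t
PV = $35,000.00 / (1 + 0.055)^3
PV = $35,000.00 / 1.1742414
PV = $29,806.48

PV = FV / (1 + r)^t = $29,806.48


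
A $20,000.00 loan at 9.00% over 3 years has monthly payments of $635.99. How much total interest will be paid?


Total paid over the life of the loan = PMT × n.
Total paid = $635.99 × 36 = $22,895.64
Total interest = total paid − principal = $22,895.64 − $20,000.00 = $2,895.64

Total interest = (PMT × n) - PV = $2,895.64


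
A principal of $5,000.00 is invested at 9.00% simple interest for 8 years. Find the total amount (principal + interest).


Total amount formula: A = P(1 + rt) = P + P·r·t
Interest: I = P × r × t = $5,000.00 × 0.09 × 8 = $3,600.00
A = P + I = $5,000.00 + $3,600.00 = $8,600.00

A = P + I = P(1 + rt) = $8,600.00


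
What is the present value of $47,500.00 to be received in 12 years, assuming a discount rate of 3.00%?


Present value formula: PV = FV / (1 + r)^t
PV = $47,500.00 / (1 + 0.03)^12
PV = $47,500.00 / 1.425761
PV = $33,315.54

PV = FV / (1 + r)^t = $33,315.54


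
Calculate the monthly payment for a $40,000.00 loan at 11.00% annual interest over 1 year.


Loan payment formula: PMT = PV × r / (1 − (1 + r)^(−n))
Monthly rate r = 0.11/12 ≈ 0.00916667, n = 12 months
Denominator: 1 − (1 + 0.11/12)^(−12) = 0.1037168
PMT = $40,000.00 × (0.11/12) / 0.1037168
PMT = $3,535.27 per month

PMT = PV × r / (1-(1+r)^(-n)) = $3,535.27/month


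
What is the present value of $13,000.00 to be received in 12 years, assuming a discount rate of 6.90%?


Present value formula: PV = FV / (1 + r)^t
PV = $13,000.00 / (1 + 0.069)^12
PV = $13,000.00 / 2.227063
PV = $5,837.28

PV = FV / (1 + r)^t = $5,837.28


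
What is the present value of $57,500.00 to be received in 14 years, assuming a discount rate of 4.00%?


Present value formula: PV = FV / (1 + r)^t
PV = $57,500.00 / (1 + 0.04)^14
PV = $57,500.00 / 1.7316764
PV = $33,204.82

PV = FV / (1 + r)^t = $33,204.82


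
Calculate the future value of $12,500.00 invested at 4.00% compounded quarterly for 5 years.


Compound interest formula: A = P(1 + r/n)^(nt)
A = $12,500.00 × (1 + 0.04/4)^(4 × 5)
Growth factor: (1 + 0.04/4)^20 = 1.22019004
A = $12,500.00 × 1.22019004
A = $15,252.38

A = P(1 + r/n)^(nt) = $15,252.38


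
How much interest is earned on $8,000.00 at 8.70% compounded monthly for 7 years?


Compound interest earned = final amount − principal.
A = P(1 + r/n)^(nt) = $8,000.00 × (1 + 0.087/12)^(12 × 7) = $14,676.46
Interest = A − P = $14,676.46 − $8,000.00 = $6,676.46

Interest = A - P = $6,676.46


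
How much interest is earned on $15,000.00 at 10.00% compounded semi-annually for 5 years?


Compound interest earned = final amount − principal.
A = P(1 + r/n)^(nt) = $15,000.00 × (1 + 0.1/2)^(2 × 5) = $24,433.42
Interest = A − P = $24,433.42 − $15,000.00 = $9,433.42

Interest = A - P = $9,433.42


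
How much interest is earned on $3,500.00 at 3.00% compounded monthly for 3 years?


Compound interest earned = final amount − principal.
A = P(1 + r/n)^(nt) = $3,500.00 × (1 + 0.03/12)^(12 × 3) = $3,829.18
Interest = A − P = $3,829.18 − $3,500.00 = $329.18

Interest = A - P = $329.18


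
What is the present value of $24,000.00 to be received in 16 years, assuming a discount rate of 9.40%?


Present value formula: PV = FV / (1 + r)^t
PV = $24,000.00 / (1 + 0.094)^16
PV = $24,000.00 / 4.209952
PV = $5,700.78

PV = FV / (1 + r)^t = $5,700.78


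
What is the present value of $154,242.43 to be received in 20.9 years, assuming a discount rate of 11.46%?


Present value formula: PV = FV / (1 + r)^t
PV = $154,242.43 / (1 + 0.1146)^20.9
PV = $154,242.43 / 9.655792
PV = $15,974.08

PV = FV / (1 + r)^t = $15,974.08


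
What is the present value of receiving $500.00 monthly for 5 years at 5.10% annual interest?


Present value of an ordinary annuity: PV = PMT × (1 − (1 + r)^(−n)) / r
Monthly rate r = 0.051/12 = 0.00425, n = 60
PV = $500.00 × (1 − (1 + 0.051/12)^(−60)) / (0.051/12)
PV = $500.00 × 52.862275
PV = $26,431.14

PV = PMT × (1-(1+r)^(-n))/r = $26,431.14


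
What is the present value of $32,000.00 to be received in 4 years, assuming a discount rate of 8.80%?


Present value formula: PV = FV / (1 + r)^t
PV = $32,000.00 / (1 + 0.088)^4
PV = $32,000.00 / 1.40124986
PV = $22,836.76

PV = FV / (1 + r)^t = $22,836.76


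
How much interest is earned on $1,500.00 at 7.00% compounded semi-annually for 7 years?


Compound interest earned = final amount − principal.
A = P(1 + r/n)^(nt) = $1,500.00 × (1 + 0.07/2)^(2 × 7) = $2,428.04
Interest = A − P = $2,428.04 − $1,500.00 = $928.04

Interest = A - P = $928.04


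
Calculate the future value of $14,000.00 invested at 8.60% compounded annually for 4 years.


Compound interest formula: A = P(1 + r/n)^(nt)
A = $14,000.00 × (1 + 0.086/1)^(1 × 4)
Growth factor: (1 + 0.086/1)^4 = 1.390975
A = $14,000.00 × 1.390975
A = $19,473.65

A = P(1 + r/n)^(nt) = $19,473.65


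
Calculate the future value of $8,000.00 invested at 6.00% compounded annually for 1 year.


Compound interest formula: A = P(1 + r/n)^(nt)
A = $8,000.00 × (1 + 0.06/1)^(1 × 1)
Growth factor: (1 + 0.06/1)^1 = 1.060000
A = $8,000.00 × 1.060000
A = $8,480.00

A = P(1 + r/n)^(nt) = $8,480.00


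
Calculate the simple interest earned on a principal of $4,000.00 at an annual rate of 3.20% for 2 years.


Simple interest formula: I = P × r × t
I = $4,000.00 × 0.032 × 2
I = $256.00

I = P × r × t = $256.00


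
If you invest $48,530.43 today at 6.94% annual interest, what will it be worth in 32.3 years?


Future value formula: FV = PV × (1 + r)^t
FV = $48,530.43 × (1 + 0.0694)^32.3
FV = $48,530.43 × 8.734294
FV = $423,879.04

FV = PV × (1 + r)^t = $423,879.04


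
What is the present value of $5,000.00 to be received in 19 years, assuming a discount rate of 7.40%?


Present value formula: PV = FV / (1 + r)^t
PV = $5,000.00 / (1 + 0.074)^19
PV = $5,000.00 / 3.882231
PV = $1,287.92

PV = FV / (1 + r)^t = $1,287.92


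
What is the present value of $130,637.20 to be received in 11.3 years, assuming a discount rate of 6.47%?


Present value formula: PV = FV / (1 + r)^t
PV = $130,637.20 / (1 + 0.0647)^11.3
PV = $130,637.20 / 2.0308038
PV = $64,327.83

PV = FV / (1 + r)^t = $64,327.83


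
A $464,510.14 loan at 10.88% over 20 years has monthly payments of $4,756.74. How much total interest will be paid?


Total paid over the life of the loan = PMT × n.
Total paid = $4,756.74 × 240 = $1,141,617.60
Total interest = total paid − principal = $1,141,617.60 − $464,510.14 = $677,107.46

Total interest = (PMT × n) - PV = $677,107.46


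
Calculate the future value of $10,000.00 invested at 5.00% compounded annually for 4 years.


Compound interest formula: A = P(1 + r/n)^(nt)
A = $10,000.00 × (1 + 0.05/1)^(1 × 4)
Growth factor: (1 + 0.05/1)^4 = 1.215506
A = $10,000.00 × 1.215506
A = $12,155.06

A = P(1 + r/n)^(nt) = $12,155.06


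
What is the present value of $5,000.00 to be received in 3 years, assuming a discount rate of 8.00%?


Present value formula: PV = FV / (1 + r)^t
PV = $5,000.00 / (1 + 0.08)^3
PV = $5,000.00 / 1.259712
PV = $3,969.16

PV = FV / (1 + r)^t = $3,969.16


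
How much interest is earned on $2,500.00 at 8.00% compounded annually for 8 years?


Compound interest earned = final amount − principal.
A = P(1 + r/n)^(nt) = $2,500.00 × (1 + 0.08/1)^(1 × 8) = $4,627.33
Interest = A − P = $4,627.33 − $2,500.00 = $2,127.33

Interest = A - P = $2,127.33


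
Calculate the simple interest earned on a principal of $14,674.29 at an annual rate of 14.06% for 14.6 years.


Simple interest formula: I = P × r × t
I = $14,674.29 × 0.1406 × 14.6
I = $30,122.80

I = P × r × t = $30,122.80


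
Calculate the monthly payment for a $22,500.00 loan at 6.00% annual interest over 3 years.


Loan payment formula: PMT = PV × r / (1 − (1 + r)^(−n))
Monthly rate r = 0.06/12 = 0.005, n = 36 months
Denominator: 1 − (1 + 0.06/12)^(−36) = 0.164355
PMT = $22,500.00 × (0.06/12) / 0.164355
PMT = $684.49 per month

PMT = PV × r / (1-(1+r)^(-n)) = $684.49/month


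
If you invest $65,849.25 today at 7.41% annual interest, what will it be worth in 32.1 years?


Future value formula: FV = PV × (1 + r)^t
FV = $65,849.25 × (1 + 0.0741)^32.1
FV = $65,849.25 × 9.920542
FV = $653,260.25

FV = PV × (1 + r)^t = $653,260.25


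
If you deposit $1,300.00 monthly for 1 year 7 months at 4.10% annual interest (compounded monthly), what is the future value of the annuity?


Future value of an ordinary annuity: FV = PMT × ((1 + r)^n − 1) / r
Monthly rate r = 0.041/12 ≈ 0.00341667, n = 19
FV = $1,300.00 × ((1 + 0.041/12)^19 − 1) / (0.041/12)
FV = $1,300.00 × 19.595718
FV = $25,474.43

FV = PMT × ((1+r)^n - 1)/r = $25,474.43


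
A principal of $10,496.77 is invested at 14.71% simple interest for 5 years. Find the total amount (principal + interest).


Total amount formula: A = P(1 + rt) = P + P·r·t
Interest: I = P × r × t = $10,496.77 × 0.1471 × 5 = $7,720.37
A = P + I = $10,496.77 + $7,720.37 = $18,217.14

A = P + I = P(1 + rt) = $18,217.14


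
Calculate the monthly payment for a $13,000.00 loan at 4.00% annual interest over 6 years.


Loan payment formula: PMT = PV × r / (1 − (1 + r)^(−n))
Monthly rate r = 0.04/12 ≈ 0.00333333, n = 72 months
Denominator: 1 − (1 + 0.04/12)^(−72) = 0.213058
PMT = $13,000.00 × (0.04/12) / 0.213058
PMT = $203.39 per month

PMT = PV × r / (1-(1+r)^(-n)) = $203.39/month


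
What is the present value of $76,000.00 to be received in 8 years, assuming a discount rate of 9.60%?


Present value formula: PV = FV / (1 + r)^t
PV = $76,000.00 / (1 + 0.096)^8
PV = $76,000.00 / 2.082018
PV = $36,503.05

PV = FV / (1 + r)^t = $36,503.05


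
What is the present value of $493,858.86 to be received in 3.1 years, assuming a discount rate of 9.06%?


Present value formula: PV = FV / (1 + r)^t
PV = $493,858.86 / (1 + 0.0906)^3.1
PV = $493,858.86 / 1.30846777
PV = $377,432.96

PV = FV / (1 + r)^t = $377,432.96


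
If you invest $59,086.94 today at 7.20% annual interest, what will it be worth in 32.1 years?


Future value formula: FV = PV × (1 + r)^t
FV = $59,086.94 × (1 + 0.072)^32.1
FV = $59,086.94 × 9.3164962
FV = $550,483.25

FV = PV × (1 + r)^t = $550,483.25


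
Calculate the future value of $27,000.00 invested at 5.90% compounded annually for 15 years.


Compound interest formula: A = P(1 + r/n)^(nt)
A = $27,000.00 × (1 + 0.059/1)^(1 × 15)
Growth factor: (1 + 0.059/1)^15 = 2.3628677
A = $27,000.00 × 2.3628677
A = $63,797.43

A = P(1 + r/n)^(nt) = $63,797.43


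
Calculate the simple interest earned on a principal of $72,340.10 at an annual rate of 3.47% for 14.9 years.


Simple interest formula: I = P × r × t
I = $72,340.10 × 0.0347 × 14.9
I = $37,402.00

I = P × r × t = $37,402.00


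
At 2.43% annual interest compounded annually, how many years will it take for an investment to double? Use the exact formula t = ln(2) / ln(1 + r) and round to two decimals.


Doubling condition: (1 + r)^t = 2
Take ln of both sides: t × ln(1 + r) = ln(2)
t = ln(2) / ln(1 + r)
t = 0.693147 / 0.024009
t = 28.87

t = ln(2) / ln(1 + r) = 28.87 years


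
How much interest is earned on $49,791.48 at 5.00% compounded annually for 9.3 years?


Compound interest earned = final amount − principal.
A = P(1 + r/n)^(nt) = $49,791.48 × (1 + 0.05/1)^(1 × 9.3) = $78,381.85
Interest = A − P = $78,381.85 − $49,791.48 = $28,590.37

Interest = A - P = $28,590.37


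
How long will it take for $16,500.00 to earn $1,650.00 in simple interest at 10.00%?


Rearrange the simple interest formula for t:
I = P × r × t  ⇒  t = I / (P × r)
t = $1,650.00 / ($16,500.00 × 0.1)
t = 1

t = I/(P×r) = 1 year


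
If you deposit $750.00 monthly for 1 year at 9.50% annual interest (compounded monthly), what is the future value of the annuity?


Future value of an ordinary annuity: FV = PMT × ((1 + r)^n − 1) / r
Monthly rate r = 0.095/12 ≈ 0.00791667, n = 12
FV = $750.00 × ((1 + 0.095/12)^12 − 1) / (0.095/12)
FV = $750.00 × 12.536537
FV = $9,402.40

FV = PMT × ((1+r)^n - 1)/r = $9,402.40


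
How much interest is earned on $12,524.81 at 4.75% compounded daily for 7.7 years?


Compound interest earned = final amount − principal.
A = P(1 + r/n)^(nt) = $12,524.81 × (1 + 0.0475/365)^(365 × 7.7) = $18,055.27
Interest = A − P = $18,055.27 − $12,524.81 = $5,530.46

Interest = A - P = $5,530.46


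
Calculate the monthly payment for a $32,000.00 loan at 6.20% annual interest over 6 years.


Loan payment formula: PMT = PV × r / (1 − (1 + r)^(−n))
Monthly rate r = 0.062/12 ≈ 0.00516667, n = 72 months
Denominator: 1 − (1 + 0.062/12)^(−72) = 0.309985
PMT = $32,000.00 × (0.062/12) / 0.309985
PMT = $533.36 per month

PMT = PV × r / (1-(1+r)^(-n)) = $533.36/month


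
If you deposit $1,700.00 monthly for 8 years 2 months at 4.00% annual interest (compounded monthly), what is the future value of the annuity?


Future value of an ordinary annuity: FV = PMT × ((1 + r)^n − 1) / r
Monthly rate r = 0.04/12 ≈ 0.00333333, n = 98
FV = $1,700.00 × ((1 + 0.04/12)^98 − 1) / (0.04/12)
FV = $1,700.00 × 115.675914
FV = $196,649.05

FV = PMT × ((1+r)^n - 1)/r = $196,649.05


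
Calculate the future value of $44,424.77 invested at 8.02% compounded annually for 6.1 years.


Compound interest formula: A = P(1 + r/n)^(nt)
A = $44,424.77 × (1 + 0.0802/1)^(1 × 6.1)
Growth factor: (1 + 0.0802/1)^6.1 = 1.6009415
A = $44,424.77 × 1.6009415
A = $71,121.46

A = P(1 + r/n)^(nt) = $71,121.46


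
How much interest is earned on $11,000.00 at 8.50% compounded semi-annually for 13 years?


Compound interest earned = final amount − principal.
A = P(1 + r/n)^(nt) = $11,000.00 × (1 + 0.085/2)^(2 × 13) = $32,461.63
Interest = A − P = $32,461.63 − $11,000.00 = $21,461.63

Interest = A - P = $21,461.63


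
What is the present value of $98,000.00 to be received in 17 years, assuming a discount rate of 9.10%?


Present value formula: PV = FV / (1 + r)^t
PV = $98,000.00 / (1 + 0.091)^17
PV = $98,000.00 / 4.395626
PV = $22,294.89

PV = FV / (1 + r)^t = $22,294.89


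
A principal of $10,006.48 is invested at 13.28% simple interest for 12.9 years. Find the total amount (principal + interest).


Total amount formula: A = P(1 + rt) = P + P·r·t
Interest: I = P × r × t = $10,006.48 × 0.1328 × 12.9 = $17,142.30
A = P + I = $10,006.48 + $17,142.30 = $27,148.78

A = P + I = P(1 + rt) = $27,148.78


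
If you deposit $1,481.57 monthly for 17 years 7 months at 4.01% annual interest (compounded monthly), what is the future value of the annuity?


Future value of an ordinary annuity: FV = PMT × ((1 + r)^n − 1) / r
Monthly rate r = 0.0401/12 ≈ 0.00334167, n = 211
FV = $1,481.57 × ((1 + 0.0401/12)^211 − 1) / (0.0401/12)
FV = $1,481.57 × 305.731995
FV = $452,963.35

FV = PMT × ((1+r)^n - 1)/r = $452,963.35
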